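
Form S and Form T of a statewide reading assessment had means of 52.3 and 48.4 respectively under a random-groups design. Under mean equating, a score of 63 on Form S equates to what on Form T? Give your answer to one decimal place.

Mean equating: y = x + (M_Y − M_X) = 63 + (48.4 − 52.3) = 59.1

59.1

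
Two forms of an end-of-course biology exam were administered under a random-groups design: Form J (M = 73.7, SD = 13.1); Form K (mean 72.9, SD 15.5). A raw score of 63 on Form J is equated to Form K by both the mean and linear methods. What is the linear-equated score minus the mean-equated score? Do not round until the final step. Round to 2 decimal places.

Mean-equated: 63 + (72.9 − 73.7) = 62.20
Linear-equated: (15.5/13.1)(63 − 73.7) + 72.9 = 60.240
Difference = 60.240 − 62.20 = -1.96

-1.96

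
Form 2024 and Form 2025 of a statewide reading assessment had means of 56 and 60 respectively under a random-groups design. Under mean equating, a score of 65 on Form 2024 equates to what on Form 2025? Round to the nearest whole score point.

69

Mean equating: y = x + (M_Y − M_X) = 65 + (60 − 56) = 69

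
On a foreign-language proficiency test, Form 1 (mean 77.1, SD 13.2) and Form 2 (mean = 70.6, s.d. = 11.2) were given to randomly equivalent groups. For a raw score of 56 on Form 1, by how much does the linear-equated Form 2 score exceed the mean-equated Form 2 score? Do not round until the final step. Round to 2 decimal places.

3.20

Mean-equated: 56 + (70.6 − 77.1) = 49.50
Linear-equated: (11.2/13.2)(56 − 77.1) + 70.6 = 52.697
Difference = 52.697 − 49.50 = 3.20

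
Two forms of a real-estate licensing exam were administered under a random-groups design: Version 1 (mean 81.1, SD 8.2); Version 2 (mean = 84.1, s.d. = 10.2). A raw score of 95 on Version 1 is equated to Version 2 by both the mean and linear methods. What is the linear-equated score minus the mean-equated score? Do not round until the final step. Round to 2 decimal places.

Mean-equated: 95 + (84.1 − 81.1) = 98.00
Linear-equated: (10.2/8.2)(95 − 81.1) + 84.1 = 101.390
Difference = 101.390 − 98.00 = 3.39

3.39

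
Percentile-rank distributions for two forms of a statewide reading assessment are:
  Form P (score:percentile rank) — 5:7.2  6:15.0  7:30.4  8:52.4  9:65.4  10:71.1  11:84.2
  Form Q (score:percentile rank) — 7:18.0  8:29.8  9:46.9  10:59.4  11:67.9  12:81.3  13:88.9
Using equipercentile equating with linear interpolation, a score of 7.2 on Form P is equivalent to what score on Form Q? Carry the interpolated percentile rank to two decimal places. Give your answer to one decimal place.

8.3

PR of 7.2 on Form P: 30.4 + (7.2 − 7)/(8 − 7) × (52.4 − 30.4) = 34.80
On Form Q, PR 34.80 falls between score 8 (PR 29.8) and 9 (PR 46.9).
Interpolate: 8 + (34.80 − 29.8)/(46.9 − 29.8) × (9 − 8) = 8.3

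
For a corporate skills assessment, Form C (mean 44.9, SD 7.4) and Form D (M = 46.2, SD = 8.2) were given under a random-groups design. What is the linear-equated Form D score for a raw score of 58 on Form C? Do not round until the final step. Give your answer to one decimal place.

Linear equating: y = (SD_Y/SD_X)(x − M_X) + M_Y
y = (8.2/7.4)(58 − 44.9) + 46.2
y = 1.108108 × 13.1 + 46.2 = 14.5162 + 46.2 = 60.7

60.7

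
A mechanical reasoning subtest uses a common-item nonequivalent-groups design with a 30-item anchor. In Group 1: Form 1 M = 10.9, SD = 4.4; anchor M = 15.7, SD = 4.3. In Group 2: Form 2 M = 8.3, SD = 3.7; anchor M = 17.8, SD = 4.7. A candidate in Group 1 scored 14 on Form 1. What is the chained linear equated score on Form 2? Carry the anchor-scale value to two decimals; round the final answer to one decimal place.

9.0

Form 1 → anchor (Group 1): v = (4.3/4.4)(14 − 10.9) + 15.7 = 18.73
anchor → Form 2 (Group 2): y = (3.7/4.7)(18.73 − 17.8) + 8.3 = 9.0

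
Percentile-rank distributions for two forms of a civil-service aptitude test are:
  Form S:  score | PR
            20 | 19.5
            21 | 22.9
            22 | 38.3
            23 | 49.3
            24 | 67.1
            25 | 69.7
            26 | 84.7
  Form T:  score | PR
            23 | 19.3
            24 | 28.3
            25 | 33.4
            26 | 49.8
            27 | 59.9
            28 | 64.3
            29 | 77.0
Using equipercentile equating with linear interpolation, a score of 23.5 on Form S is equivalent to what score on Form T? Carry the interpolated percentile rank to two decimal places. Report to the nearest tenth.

PR of 23.5 on Form S: 49.3 + (23.5 − 23)/(24 − 23) × (67.1 − 49.3) = 58.20
On Form T, PR 58.20 falls between score 26 (PR 49.8) and 27 (PR 59.9).
Interpolate: 26 + (58.20 − 49.8)/(59.9 − 49.8) × (27 − 26) = 26.8

26.8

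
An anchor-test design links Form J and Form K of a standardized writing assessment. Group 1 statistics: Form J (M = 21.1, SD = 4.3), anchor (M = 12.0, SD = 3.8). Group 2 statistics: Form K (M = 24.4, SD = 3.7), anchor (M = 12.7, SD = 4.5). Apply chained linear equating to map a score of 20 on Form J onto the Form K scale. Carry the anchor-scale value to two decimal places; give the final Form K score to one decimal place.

23.0

Form J → anchor (Group 1): v = (3.8/4.3)(20 − 21.1) + 12.0 = 11.03
anchor → Form K (Group 2): y = (3.7/4.5)(11.03 − 12.7) + 24.4 = 23.0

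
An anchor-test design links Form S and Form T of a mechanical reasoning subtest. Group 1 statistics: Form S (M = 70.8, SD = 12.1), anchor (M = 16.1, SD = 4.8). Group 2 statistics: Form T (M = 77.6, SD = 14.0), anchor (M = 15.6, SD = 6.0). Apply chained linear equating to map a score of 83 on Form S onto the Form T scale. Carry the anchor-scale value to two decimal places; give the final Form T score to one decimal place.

Form S → anchor (Group 1): v = (4.8/12.1)(83 − 70.8) + 16.1 = 20.94
anchor → Form T (Group 2): y = (14.0/6.0)(20.94 − 15.6) + 77.6 = 90.1

90.1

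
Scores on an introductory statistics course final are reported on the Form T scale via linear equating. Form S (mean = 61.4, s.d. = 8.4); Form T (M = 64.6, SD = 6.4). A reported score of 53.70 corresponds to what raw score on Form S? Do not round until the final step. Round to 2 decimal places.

47.09

Invert y = (SD_Y/SD_X)(x − M_X) + M_Y:
x = (SD_X/SD_Y)(y − M_Y) + M_X = (8.4/6.4)(53.70 − 64.6) + 61.4
x = 1.312500 × -10.900 + 61.4 = 47.09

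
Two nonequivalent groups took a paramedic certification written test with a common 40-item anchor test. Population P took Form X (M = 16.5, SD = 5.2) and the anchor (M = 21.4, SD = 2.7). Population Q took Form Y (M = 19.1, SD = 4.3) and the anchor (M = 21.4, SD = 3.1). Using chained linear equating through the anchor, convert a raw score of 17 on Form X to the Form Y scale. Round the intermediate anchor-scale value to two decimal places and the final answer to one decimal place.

Form X → anchor (Population P): v = (2.7/5.2)(17 − 16.5) + 21.4 = 21.66
anchor → Form Y (Population Q): y = (4.3/3.1)(21.66 − 21.4) + 19.1 = 19.5

19.5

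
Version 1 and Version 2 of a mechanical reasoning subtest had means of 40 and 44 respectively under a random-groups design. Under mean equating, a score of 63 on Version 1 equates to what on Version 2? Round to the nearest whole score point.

67

Mean equating: y = x + (M_Y − M_X) = 63 + (44 − 40) = 67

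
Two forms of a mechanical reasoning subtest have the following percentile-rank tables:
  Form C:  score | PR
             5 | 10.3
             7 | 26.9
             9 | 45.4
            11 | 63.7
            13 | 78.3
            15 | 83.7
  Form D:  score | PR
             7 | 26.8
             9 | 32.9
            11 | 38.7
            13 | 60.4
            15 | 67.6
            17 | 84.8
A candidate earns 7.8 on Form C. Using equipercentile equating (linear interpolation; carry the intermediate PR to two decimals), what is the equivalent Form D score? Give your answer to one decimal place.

9.5

PR of 7.8 on Form C: 26.9 + (7.8 − 7)/(9 − 7) × (45.4 − 26.9) = 34.30
On Form D, PR 34.30 falls between score 9 (PR 32.9) and 11 (PR 38.7).
Interpolate: 9 + (34.30 − 32.9)/(38.7 − 32.9) × (11 − 9) = 9.5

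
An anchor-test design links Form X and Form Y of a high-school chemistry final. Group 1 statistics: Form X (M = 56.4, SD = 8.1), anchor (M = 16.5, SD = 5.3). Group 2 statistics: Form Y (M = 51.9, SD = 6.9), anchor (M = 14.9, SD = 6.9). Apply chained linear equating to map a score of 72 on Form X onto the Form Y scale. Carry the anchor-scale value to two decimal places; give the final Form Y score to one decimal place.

63.7

Form X → anchor (Group 1): v = (5.3/8.1)(72 − 56.4) + 16.5 = 26.71
anchor → Form Y (Group 2): y = (6.9/6.9)(26.71 − 14.9) + 51.9 = 63.7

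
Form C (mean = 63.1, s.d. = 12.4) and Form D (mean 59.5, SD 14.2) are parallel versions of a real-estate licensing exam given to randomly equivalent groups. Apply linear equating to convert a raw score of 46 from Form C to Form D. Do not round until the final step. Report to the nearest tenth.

Linear equating: y = (SD_Y/SD_X)(x − M_X) + M_Y
y = (14.2/12.4)(46 − 63.1) + 59.5
y = 1.145161 × -17.1 + 59.5 = -19.5823 + 59.5 = 39.9

39.9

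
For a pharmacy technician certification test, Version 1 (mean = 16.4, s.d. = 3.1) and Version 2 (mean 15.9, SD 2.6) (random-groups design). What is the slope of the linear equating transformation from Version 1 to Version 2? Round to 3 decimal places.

0.839

A = SD_Y / SD_X = 2.6 / 3.1 = 0.839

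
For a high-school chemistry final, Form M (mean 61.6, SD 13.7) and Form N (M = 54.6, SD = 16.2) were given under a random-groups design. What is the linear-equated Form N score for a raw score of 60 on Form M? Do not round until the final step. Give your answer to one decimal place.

Linear equating: y = (SD_Y/SD_X)(x − M_X) + M_Y
y = (16.2/13.7)(60 − 61.6) + 54.6
y = 1.182482 × -1.6 + 54.6 = -1.8920 + 54.6 = 52.7

52.7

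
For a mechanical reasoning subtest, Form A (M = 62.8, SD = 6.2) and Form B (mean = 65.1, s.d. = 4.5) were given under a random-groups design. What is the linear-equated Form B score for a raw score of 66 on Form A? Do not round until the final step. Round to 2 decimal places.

67.42

Linear equating: y = (SD_Y/SD_X)(x − M_X) + M_Y
y = (4.5/6.2)(66 − 62.8) + 65.1
y = 0.725806 × 3.2 + 65.1 = 2.3226 + 65.1 = 67.42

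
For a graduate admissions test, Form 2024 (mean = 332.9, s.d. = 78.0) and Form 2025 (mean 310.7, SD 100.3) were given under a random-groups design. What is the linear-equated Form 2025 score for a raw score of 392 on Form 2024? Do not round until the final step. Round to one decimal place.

Linear equating: y = (SD_Y/SD_X)(x − M_X) + M_Y
y = (100.3/78.0)(392 − 332.9) + 310.7
y = 1.285897 × 59.1 + 310.7 = 75.9965 + 310.7 = 386.7

386.7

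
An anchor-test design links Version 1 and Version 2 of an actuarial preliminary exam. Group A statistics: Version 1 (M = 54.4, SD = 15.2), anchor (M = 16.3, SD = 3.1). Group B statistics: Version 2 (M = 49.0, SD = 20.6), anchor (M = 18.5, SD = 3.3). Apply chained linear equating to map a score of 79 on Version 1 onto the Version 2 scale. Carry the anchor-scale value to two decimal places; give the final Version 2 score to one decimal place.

Version 1 → anchor (Group A): v = (3.1/15.2)(79 − 54.4) + 16.3 = 21.32
anchor → Version 2 (Group B): y = (20.6/3.3)(21.32 − 18.5) + 49.0 = 66.6

66.6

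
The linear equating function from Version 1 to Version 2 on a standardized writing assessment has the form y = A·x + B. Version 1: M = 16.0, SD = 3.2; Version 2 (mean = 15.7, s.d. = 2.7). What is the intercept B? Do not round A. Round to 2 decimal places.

2.20

A = SD_Y / SD_X = 2.7 / 3.2 = 0.843750
B = M_Y − A·M_X = 15.7 − 0.843750 × 16.0 = 2.20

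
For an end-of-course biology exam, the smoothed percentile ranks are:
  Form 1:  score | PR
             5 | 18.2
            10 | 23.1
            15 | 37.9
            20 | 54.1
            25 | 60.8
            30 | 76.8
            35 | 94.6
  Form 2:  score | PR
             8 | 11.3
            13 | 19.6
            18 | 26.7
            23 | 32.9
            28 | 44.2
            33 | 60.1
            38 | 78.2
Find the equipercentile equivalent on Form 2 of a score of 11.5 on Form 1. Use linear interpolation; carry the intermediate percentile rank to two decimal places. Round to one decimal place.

PR of 11.5 on Form 1: 23.1 + (11.5 − 10)/(15 − 10) × (37.9 − 23.1) = 27.54
On Form 2, PR 27.54 falls between score 18 (PR 26.7) and 23 (PR 32.9).
Interpolate: 18 + (27.54 − 26.7)/(32.9 − 26.7) × (23 − 18) = 18.7

18.7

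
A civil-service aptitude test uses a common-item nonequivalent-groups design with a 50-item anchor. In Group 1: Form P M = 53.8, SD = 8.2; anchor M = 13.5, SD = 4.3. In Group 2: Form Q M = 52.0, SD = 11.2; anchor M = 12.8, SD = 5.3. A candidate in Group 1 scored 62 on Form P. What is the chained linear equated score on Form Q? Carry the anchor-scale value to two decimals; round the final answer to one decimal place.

Form P → anchor (Group 1): v = (4.3/8.2)(62 − 53.8) + 13.5 = 17.80
anchor → Form Q (Group 2): y = (11.2/5.3)(17.80 − 12.8) + 52.0 = 62.6

62.6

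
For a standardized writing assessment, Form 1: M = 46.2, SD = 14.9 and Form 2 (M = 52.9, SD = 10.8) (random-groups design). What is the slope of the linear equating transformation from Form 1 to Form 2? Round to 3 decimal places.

A = SD_Y / SD_X = 10.8 / 14.9 = 0.725

0.725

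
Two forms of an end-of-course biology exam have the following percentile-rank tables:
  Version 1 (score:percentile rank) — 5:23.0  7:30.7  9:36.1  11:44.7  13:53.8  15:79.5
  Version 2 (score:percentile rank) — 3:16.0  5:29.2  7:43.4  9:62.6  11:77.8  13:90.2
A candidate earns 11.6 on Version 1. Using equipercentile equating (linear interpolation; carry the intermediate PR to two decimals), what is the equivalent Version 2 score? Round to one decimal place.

PR of 11.6 on Version 1: 44.7 + (11.6 − 11)/(13 − 11) × (53.8 − 44.7) = 47.43
On Version 2, PR 47.43 falls between score 7 (PR 43.4) and 9 (PR 62.6).
Interpolate: 7 + (47.43 − 43.4)/(62.6 − 43.4) × (9 − 7) = 7.4

7.4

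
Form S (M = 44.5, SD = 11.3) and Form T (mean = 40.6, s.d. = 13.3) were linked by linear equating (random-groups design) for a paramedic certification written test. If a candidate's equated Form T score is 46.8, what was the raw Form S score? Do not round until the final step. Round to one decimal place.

Invert y = (SD_Y/SD_X)(x − M_X) + M_Y:
x = (SD_X/SD_Y)(y − M_Y) + M_X = (11.3/13.3)(46.8 − 40.6) + 44.5
x = 0.849624 × 6.200 + 44.5 = 49.8

49.8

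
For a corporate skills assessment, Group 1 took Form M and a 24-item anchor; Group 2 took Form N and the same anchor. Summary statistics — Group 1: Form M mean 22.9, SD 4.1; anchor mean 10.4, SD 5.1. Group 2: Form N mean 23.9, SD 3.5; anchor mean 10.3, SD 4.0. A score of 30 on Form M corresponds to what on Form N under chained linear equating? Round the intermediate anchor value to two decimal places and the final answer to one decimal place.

Form M → anchor (Group 1): v = (5.1/4.1)(30 − 22.9) + 10.4 = 19.23
anchor → Form N (Group 2): y = (3.5/4.0)(19.23 − 10.3) + 23.9 = 31.7

31.7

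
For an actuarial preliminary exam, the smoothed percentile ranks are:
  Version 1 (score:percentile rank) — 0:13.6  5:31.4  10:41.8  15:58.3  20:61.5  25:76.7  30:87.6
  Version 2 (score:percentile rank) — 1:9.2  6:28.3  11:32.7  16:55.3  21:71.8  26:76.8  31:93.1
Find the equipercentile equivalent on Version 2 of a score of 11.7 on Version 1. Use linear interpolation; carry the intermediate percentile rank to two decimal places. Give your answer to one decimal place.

PR of 11.7 on Version 1: 41.8 + (11.7 − 10)/(15 − 10) × (58.3 − 41.8) = 47.41
On Version 2, PR 47.41 falls between score 11 (PR 32.7) and 16 (PR 55.3).
Interpolate: 11 + (47.41 − 32.7)/(55.3 − 32.7) × (16 − 11) = 14.3

14.3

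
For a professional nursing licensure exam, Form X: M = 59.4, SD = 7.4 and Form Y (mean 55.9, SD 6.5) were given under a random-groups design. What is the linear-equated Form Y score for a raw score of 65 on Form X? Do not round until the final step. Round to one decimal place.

Linear equating: y = (SD_Y/SD_X)(x − M_X) + M_Y
y = (6.5/7.4)(65 − 59.4) + 55.9
y = 0.878378 × 5.6 + 55.9 = 4.9189 + 55.9 = 60.8

60.8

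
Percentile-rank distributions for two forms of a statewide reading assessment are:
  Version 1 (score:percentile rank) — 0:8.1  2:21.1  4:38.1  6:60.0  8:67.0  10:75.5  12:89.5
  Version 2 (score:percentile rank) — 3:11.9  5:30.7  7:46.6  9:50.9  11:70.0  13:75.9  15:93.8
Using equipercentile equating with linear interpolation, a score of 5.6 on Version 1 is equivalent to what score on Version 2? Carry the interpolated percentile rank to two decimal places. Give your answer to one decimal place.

9.5

PR of 5.6 on Version 1: 38.1 + (5.6 − 4)/(6 − 4) × (60.0 − 38.1) = 55.62
On Version 2, PR 55.62 falls between score 9 (PR 50.9) and 11 (PR 70.0).
Interpolate: 9 + (55.62 − 50.9)/(70.0 − 50.9) × (11 − 9) = 9.5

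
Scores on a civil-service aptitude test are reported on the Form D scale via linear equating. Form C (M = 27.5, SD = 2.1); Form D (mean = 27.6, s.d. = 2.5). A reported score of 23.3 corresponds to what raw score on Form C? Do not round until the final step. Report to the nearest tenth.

23.9

Invert y = (SD_Y/SD_X)(x − M_X) + M_Y:
x = (SD_X/SD_Y)(y − M_Y) + M_X = (2.1/2.5)(23.3 − 27.6) + 27.5
x = 0.840000 × -4.300 + 27.5 = 23.9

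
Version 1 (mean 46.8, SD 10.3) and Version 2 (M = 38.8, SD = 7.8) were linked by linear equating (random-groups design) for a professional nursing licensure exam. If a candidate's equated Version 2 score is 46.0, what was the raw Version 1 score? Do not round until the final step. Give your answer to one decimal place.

56.3

Invert y = (SD_Y/SD_X)(x − M_X) + M_Y:
x = (SD_X/SD_Y)(y − M_Y) + M_X = (10.3/7.8)(46.0 − 38.8) + 46.8
x = 1.320513 × 7.200 + 46.8 = 56.3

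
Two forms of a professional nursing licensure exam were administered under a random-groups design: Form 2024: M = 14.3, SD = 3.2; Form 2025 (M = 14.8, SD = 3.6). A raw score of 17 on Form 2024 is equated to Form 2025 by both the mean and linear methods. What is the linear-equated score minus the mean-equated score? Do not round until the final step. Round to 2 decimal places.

Mean-equated: 17 + (14.8 − 14.3) = 17.50
Linear-equated: (3.6/3.2)(17 − 14.3) + 14.8 = 17.837
Difference = 17.837 − 17.50 = 0.34

0.34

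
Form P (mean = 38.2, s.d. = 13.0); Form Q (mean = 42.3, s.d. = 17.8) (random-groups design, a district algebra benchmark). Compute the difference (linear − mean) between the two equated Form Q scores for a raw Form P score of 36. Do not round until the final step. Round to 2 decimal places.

Mean-equated: 36 + (42.3 − 38.2) = 40.10
Linear-equated: (17.8/13.0)(36 − 38.2) + 42.3 = 39.288
Difference = 39.288 − 40.10 = -0.81

-0.81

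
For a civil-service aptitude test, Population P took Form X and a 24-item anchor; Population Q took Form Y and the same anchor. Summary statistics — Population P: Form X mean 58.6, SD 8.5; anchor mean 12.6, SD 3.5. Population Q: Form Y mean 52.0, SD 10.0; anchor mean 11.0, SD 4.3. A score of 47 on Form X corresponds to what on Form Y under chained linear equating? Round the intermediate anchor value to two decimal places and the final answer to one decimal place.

Form X → anchor (Population P): v = (3.5/8.5)(47 − 58.6) + 12.6 = 7.82
anchor → Form Y (Population Q): y = (10.0/4.3)(7.82 − 11.0) + 52.0 = 44.6

44.6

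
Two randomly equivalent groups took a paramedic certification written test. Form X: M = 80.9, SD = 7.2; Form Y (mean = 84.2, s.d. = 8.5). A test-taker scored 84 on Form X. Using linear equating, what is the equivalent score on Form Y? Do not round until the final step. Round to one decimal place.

87.9

Linear equating: y = (SD_Y/SD_X)(x − M_X) + M_Y
y = (8.5/7.2)(84 − 80.9) + 84.2
y = 1.180556 × 3.1 + 84.2 = 3.6597 + 84.2 = 87.9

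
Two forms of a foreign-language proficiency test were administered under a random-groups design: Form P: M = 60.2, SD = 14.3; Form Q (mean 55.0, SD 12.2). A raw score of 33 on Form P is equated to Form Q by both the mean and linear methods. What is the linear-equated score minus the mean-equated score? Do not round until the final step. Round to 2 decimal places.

Mean-equated: 33 + (55.0 − 60.2) = 27.80
Linear-equated: (12.2/14.3)(33 − 60.2) + 55.0 = 31.794
Difference = 31.794 − 27.80 = 3.99

3.99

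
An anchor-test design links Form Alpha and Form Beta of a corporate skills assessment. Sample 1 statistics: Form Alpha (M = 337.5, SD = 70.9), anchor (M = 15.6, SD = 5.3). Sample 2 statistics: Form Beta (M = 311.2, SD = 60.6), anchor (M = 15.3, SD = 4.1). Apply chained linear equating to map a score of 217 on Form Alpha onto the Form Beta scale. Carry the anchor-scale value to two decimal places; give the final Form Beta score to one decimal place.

Form Alpha → anchor (Sample 1): v = (5.3/70.9)(217 − 337.5) + 15.6 = 6.59
anchor → Form Beta (Sample 2): y = (60.6/4.1)(6.59 − 15.3) + 311.2 = 182.5

182.5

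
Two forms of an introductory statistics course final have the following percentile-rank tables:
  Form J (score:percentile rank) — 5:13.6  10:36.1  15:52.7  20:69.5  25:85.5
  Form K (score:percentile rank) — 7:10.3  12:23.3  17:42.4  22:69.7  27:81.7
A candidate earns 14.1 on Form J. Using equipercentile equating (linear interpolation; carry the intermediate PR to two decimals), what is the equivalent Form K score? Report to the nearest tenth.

18.3

PR of 14.1 on Form J: 36.1 + (14.1 − 10)/(15 − 10) × (52.7 − 36.1) = 49.71
On Form K, PR 49.71 falls between score 17 (PR 42.4) and 22 (PR 69.7).
Interpolate: 17 + (49.71 − 42.4)/(69.7 − 42.4) × (22 − 17) = 18.3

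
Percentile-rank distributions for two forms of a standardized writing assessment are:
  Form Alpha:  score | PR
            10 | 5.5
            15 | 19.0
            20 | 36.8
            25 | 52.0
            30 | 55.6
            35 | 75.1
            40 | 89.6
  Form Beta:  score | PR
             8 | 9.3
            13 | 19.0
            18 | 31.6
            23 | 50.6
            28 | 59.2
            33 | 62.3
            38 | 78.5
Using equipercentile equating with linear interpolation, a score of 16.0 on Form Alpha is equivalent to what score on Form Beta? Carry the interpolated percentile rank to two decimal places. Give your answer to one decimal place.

14.4

PR of 16.0 on Form Alpha: 19.0 + (16.0 − 15)/(20 − 15) × (36.8 − 19.0) = 22.56
On Form Beta, PR 22.56 falls between score 13 (PR 19.0) and 18 (PR 31.6).
Interpolate: 13 + (22.56 − 19.0)/(31.6 − 19.0) × (18 − 13) = 14.4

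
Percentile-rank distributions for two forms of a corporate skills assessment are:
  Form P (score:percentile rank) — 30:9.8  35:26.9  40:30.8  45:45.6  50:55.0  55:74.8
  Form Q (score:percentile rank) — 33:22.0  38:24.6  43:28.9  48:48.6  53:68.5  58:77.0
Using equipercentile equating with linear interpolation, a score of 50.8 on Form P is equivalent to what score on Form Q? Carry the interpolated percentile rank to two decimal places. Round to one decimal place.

PR of 50.8 on Form P: 55.0 + (50.8 − 50)/(55 − 50) × (74.8 − 55.0) = 58.17
On Form Q, PR 58.17 falls between score 48 (PR 48.6) and 53 (PR 68.5).
Interpolate: 48 + (58.17 − 48.6)/(68.5 − 48.6) × (53 − 48) = 50.4

50.4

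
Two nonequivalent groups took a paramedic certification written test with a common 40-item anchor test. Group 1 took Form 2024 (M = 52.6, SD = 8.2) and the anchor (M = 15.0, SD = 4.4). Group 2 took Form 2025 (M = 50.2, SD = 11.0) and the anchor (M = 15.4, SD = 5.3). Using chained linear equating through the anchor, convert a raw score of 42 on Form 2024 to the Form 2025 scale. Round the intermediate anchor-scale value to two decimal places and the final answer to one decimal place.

Form 2024 → anchor (Group 1): v = (4.4/8.2)(42 − 52.6) + 15.0 = 9.31
anchor → Form 2025 (Group 2): y = (11.0/5.3)(9.31 − 15.4) + 50.2 = 37.6

37.6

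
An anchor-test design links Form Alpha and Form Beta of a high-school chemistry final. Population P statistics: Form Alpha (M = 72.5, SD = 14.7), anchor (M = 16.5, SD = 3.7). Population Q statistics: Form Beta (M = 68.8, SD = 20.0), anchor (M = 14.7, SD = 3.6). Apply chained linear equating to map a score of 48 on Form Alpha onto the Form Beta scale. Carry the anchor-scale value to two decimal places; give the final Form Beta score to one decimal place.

44.5

Form Alpha → anchor (Population P): v = (3.7/14.7)(48 − 72.5) + 16.5 = 10.33
anchor → Form Beta (Population Q): y = (20.0/3.6)(10.33 − 14.7) + 68.8 = 44.5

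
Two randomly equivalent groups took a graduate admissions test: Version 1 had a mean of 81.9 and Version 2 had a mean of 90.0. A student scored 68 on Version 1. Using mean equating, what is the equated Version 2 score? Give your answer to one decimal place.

76.1

Mean equating: y = x + (M_Y − M_X) = 68 + (90.0 − 81.9) = 76.1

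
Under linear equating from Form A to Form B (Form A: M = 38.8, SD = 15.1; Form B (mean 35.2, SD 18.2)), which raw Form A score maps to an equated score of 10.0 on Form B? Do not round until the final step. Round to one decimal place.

Invert y = (SD_Y/SD_X)(x − M_X) + M_Y:
x = (SD_X/SD_Y)(y − M_Y) + M_X = (15.1/18.2)(10.0 − 35.2) + 38.8
x = 0.829670 × -25.200 + 38.8 = 17.9

17.9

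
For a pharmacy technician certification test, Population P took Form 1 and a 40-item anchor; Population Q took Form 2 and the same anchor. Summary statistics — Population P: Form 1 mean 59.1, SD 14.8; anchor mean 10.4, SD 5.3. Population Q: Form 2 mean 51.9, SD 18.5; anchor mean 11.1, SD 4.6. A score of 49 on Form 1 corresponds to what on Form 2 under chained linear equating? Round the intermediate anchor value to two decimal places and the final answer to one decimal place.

34.5

Form 1 → anchor (Population P): v = (5.3/14.8)(49 − 59.1) + 10.4 = 6.78
anchor → Form 2 (Population Q): y = (18.5/4.6)(6.78 − 11.1) + 51.9 = 34.5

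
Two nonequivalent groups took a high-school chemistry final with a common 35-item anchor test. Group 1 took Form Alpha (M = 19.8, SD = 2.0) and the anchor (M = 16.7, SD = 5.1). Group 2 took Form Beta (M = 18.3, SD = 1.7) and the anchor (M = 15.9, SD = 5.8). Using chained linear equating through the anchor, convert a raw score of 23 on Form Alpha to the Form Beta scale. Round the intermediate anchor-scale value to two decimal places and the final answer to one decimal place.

Form Alpha → anchor (Group 1): v = (5.1/2.0)(23 − 19.8) + 16.7 = 24.86
anchor → Form Beta (Group 2): y = (1.7/5.8)(24.86 − 15.9) + 18.3 = 20.9

20.9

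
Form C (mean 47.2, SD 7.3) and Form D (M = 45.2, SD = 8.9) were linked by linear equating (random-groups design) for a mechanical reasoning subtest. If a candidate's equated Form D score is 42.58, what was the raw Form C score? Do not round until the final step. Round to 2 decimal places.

45.05

Invert y = (SD_Y/SD_X)(x − M_X) + M_Y:
x = (SD_X/SD_Y)(y − M_Y) + M_X = (7.3/8.9)(42.58 − 45.2) + 47.2
x = 0.820225 × -2.620 + 47.2 = 45.05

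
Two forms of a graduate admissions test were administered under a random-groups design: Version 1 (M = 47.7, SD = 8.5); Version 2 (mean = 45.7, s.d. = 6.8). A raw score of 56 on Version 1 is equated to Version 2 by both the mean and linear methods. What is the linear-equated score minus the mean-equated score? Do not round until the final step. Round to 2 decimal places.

-1.66

Mean-equated: 56 + (45.7 − 47.7) = 54.00
Linear-equated: (6.8/8.5)(56 − 47.7) + 45.7 = 52.340
Difference = 52.340 − 54.00 = -1.66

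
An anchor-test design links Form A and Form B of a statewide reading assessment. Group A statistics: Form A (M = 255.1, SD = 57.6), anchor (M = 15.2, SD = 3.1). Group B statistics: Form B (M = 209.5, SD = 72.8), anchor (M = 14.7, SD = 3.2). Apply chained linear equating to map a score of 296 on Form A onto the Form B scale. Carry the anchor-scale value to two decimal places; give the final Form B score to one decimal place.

Form A → anchor (Group A): v = (3.1/57.6)(296 − 255.1) + 15.2 = 17.40
anchor → Form B (Group B): y = (72.8/3.2)(17.40 − 14.7) + 209.5 = 270.9

270.9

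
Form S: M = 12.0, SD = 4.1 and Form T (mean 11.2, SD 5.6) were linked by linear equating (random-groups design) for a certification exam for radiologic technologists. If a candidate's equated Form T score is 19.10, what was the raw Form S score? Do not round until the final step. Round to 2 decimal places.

17.78

Invert y = (SD_Y/SD_X)(x − M_X) + M_Y:
x = (SD_X/SD_Y)(y − M_Y) + M_X = (4.1/5.6)(19.10 − 11.2) + 12.0
x = 0.732143 × 7.900 + 12.0 = 17.78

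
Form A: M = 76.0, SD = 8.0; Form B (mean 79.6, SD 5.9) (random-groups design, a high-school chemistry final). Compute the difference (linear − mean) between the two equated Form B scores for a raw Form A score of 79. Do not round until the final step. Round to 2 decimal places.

Mean-equated: 79 + (79.6 − 76.0) = 82.60
Linear-equated: (5.9/8.0)(79 − 76.0) + 79.6 = 81.812
Difference = 81.812 − 82.60 = -0.79

-0.79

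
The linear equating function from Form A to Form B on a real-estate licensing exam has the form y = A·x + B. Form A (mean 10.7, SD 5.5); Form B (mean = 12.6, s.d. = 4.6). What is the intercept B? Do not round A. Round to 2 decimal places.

A = SD_Y / SD_X = 4.6 / 5.5 = 0.836364
B = M_Y − A·M_X = 12.6 − 0.836364 × 10.7 = 3.65

3.65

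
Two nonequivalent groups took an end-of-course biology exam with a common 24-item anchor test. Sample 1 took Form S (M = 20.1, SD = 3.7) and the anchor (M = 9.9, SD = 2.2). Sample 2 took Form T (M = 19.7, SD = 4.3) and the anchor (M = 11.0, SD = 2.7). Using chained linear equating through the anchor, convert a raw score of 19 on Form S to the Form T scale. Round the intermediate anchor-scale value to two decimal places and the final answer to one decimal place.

Form S → anchor (Sample 1): v = (2.2/3.7)(19 − 20.1) + 9.9 = 9.25
anchor → Form T (Sample 2): y = (4.3/2.7)(9.25 − 11.0) + 19.7 = 16.9

16.9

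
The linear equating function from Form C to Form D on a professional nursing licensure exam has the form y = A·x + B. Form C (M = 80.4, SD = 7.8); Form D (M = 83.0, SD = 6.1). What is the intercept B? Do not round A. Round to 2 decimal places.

20.12

A = SD_Y / SD_X = 6.1 / 7.8 = 0.782051
B = M_Y − A·M_X = 83.0 − 0.782051 × 80.4 = 20.12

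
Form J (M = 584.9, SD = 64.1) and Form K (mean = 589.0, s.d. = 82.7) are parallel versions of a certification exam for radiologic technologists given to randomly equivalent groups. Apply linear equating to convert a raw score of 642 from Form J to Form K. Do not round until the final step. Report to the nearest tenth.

662.7

Linear equating: y = (SD_Y/SD_X)(x − M_X) + M_Y
y = (82.7/64.1)(642 − 584.9) + 589.0
y = 1.290172 × 57.1 + 589.0 = 73.6688 + 589.0 = 662.7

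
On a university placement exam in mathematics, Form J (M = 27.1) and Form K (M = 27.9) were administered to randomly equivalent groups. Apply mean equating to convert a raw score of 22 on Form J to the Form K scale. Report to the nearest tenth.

Mean equating: y = x + (M_Y − M_X) = 22 + (27.9 − 27.1) = 22.8

22.8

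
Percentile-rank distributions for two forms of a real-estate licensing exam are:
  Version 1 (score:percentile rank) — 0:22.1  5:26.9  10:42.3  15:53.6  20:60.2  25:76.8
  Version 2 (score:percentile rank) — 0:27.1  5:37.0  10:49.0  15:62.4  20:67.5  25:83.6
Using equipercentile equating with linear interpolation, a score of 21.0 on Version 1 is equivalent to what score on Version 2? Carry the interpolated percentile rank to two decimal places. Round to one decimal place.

16.1

PR of 21.0 on Version 1: 60.2 + (21.0 − 20)/(25 − 20) × (76.8 − 60.2) = 63.52
On Version 2, PR 63.52 falls between score 15 (PR 62.4) and 20 (PR 67.5).
Interpolate: 15 + (63.52 − 62.4)/(67.5 − 62.4) × (20 − 15) = 16.1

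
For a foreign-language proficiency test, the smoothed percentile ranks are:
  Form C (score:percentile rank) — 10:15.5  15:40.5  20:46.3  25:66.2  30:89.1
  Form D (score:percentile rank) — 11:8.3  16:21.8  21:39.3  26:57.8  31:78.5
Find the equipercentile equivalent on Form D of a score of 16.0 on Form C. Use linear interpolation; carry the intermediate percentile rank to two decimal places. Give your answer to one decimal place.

21.6

PR of 16.0 on Form C: 40.5 + (16.0 − 15)/(20 − 15) × (46.3 − 40.5) = 41.66
On Form D, PR 41.66 falls between score 21 (PR 39.3) and 26 (PR 57.8).
Interpolate: 21 + (41.66 − 39.3)/(57.8 − 39.3) × (26 − 21) = 21.6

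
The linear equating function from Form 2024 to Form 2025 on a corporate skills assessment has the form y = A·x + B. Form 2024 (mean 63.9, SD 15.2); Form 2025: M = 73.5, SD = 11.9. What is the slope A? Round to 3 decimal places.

A = SD_Y / SD_X = 11.9 / 15.2 = 0.783

0.783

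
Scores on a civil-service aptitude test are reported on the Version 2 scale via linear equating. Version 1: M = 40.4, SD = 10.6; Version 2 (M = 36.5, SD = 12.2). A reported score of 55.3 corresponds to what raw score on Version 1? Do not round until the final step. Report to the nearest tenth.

Invert y = (SD_Y/SD_X)(x − M_X) + M_Y:
x = (SD_X/SD_Y)(y − M_Y) + M_X = (10.6/12.2)(55.3 − 36.5) + 40.4
x = 0.868852 × 18.800 + 40.4 = 56.7

56.7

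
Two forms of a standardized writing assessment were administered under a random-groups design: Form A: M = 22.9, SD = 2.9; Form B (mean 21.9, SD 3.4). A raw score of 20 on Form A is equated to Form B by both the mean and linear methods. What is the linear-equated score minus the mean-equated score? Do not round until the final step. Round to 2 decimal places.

Mean-equated: 20 + (21.9 − 22.9) = 19.00
Linear-equated: (3.4/2.9)(20 − 22.9) + 21.9 = 18.500
Difference = 18.500 − 19.00 = -0.50

-0.50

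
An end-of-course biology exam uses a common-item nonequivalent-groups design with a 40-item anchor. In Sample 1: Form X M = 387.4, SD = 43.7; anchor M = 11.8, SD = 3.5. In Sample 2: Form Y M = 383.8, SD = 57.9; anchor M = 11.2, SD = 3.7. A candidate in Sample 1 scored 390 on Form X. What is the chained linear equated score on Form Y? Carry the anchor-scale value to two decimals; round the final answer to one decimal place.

396.5

Form X → anchor (Sample 1): v = (3.5/43.7)(390 − 387.4) + 11.8 = 12.01
anchor → Form Y (Sample 2): y = (57.9/3.7)(12.01 − 11.2) + 383.8 = 396.5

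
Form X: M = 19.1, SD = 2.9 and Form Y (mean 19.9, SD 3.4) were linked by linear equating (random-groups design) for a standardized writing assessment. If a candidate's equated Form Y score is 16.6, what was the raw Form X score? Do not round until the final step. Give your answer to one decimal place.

16.3

Invert y = (SD_Y/SD_X)(x − M_X) + M_Y:
x = (SD_X/SD_Y)(y − M_Y) + M_X = (2.9/3.4)(16.6 − 19.9) + 19.1
x = 0.852941 × -3.300 + 19.1 = 16.3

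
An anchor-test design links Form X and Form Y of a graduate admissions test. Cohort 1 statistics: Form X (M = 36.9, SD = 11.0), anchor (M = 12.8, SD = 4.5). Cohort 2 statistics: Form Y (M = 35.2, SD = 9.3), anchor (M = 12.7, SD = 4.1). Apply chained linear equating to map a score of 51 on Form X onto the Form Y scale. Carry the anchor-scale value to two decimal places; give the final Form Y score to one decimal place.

48.5

Form X → anchor (Cohort 1): v = (4.5/11.0)(51 − 36.9) + 12.8 = 18.57
anchor → Form Y (Cohort 2): y = (9.3/4.1)(18.57 − 12.7) + 35.2 = 48.5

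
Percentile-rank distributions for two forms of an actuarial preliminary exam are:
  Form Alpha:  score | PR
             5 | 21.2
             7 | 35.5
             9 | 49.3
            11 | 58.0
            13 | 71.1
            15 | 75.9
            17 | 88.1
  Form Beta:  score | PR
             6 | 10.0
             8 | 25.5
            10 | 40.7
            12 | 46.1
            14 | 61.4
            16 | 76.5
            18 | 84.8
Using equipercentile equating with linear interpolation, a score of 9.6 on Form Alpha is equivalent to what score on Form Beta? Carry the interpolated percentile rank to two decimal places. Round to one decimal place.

PR of 9.6 on Form Alpha: 49.3 + (9.6 − 9)/(11 − 9) × (58.0 − 49.3) = 51.91
On Form Beta, PR 51.91 falls between score 12 (PR 46.1) and 14 (PR 61.4).
Interpolate: 12 + (51.91 − 46.1)/(61.4 − 46.1) × (14 − 12) = 12.8

12.8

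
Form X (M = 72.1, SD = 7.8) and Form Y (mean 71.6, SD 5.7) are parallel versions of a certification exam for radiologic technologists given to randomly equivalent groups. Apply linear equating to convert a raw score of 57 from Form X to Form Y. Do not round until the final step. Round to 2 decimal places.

60.57

Linear equating: y = (SD_Y/SD_X)(x − M_X) + M_Y
y = (5.7/7.8)(57 − 72.1) + 71.6
y = 0.730769 × -15.1 + 71.6 = -11.0346 + 71.6 = 60.57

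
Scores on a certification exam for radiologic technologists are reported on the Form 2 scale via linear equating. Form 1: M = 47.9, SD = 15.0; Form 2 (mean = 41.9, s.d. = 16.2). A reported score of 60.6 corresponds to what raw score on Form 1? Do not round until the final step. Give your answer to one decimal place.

65.2

Invert y = (SD_Y/SD_X)(x − M_X) + M_Y:
x = (SD_X/SD_Y)(y − M_Y) + M_X = (15.0/16.2)(60.6 − 41.9) + 47.9
x = 0.925926 × 18.700 + 47.9 = 65.2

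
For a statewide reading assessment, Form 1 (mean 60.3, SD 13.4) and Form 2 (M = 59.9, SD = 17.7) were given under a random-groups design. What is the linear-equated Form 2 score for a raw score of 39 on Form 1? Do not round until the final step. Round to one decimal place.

31.8

Linear equating: y = (SD_Y/SD_X)(x − M_X) + M_Y
y = (17.7/13.4)(39 − 60.3) + 59.9
y = 1.320896 × -21.3 + 59.9 = -28.1351 + 59.9 = 31.8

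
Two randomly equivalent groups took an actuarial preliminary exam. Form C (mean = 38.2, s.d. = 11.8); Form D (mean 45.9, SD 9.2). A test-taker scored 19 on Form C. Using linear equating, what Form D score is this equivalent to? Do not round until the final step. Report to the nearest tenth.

30.9

Linear equating: y = (SD_Y/SD_X)(x − M_X) + M_Y
y = (9.2/11.8)(19 − 38.2) + 45.9
y = 0.779661 × -19.2 + 45.9 = -14.9695 + 45.9 = 30.9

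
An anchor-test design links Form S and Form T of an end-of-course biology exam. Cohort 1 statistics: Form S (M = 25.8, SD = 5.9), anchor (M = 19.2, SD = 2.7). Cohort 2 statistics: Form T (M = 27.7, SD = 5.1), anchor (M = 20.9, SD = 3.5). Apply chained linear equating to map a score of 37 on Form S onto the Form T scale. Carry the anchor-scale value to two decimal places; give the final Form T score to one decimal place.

32.7

Form S → anchor (Cohort 1): v = (2.7/5.9)(37 − 25.8) + 19.2 = 24.33
anchor → Form T (Cohort 2): y = (5.1/3.5)(24.33 − 20.9) + 27.7 = 32.7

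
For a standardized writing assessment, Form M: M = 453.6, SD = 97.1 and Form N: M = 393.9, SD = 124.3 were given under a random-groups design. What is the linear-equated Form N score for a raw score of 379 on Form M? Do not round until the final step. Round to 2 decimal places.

Linear equating: y = (SD_Y/SD_X)(x − M_X) + M_Y
y = (124.3/97.1)(379 − 453.6) + 393.9
y = 1.280124 × -74.6 + 393.9 = -95.4972 + 393.9 = 298.40

298.40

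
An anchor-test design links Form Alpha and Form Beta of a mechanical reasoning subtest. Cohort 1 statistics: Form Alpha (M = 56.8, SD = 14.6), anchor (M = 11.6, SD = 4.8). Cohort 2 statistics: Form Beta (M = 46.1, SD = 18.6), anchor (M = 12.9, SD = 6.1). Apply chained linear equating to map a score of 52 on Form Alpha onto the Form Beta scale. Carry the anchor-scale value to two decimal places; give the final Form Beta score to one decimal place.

37.3

Form Alpha → anchor (Cohort 1): v = (4.8/14.6)(52 − 56.8) + 11.6 = 10.02
anchor → Form Beta (Cohort 2): y = (18.6/6.1)(10.02 − 12.9) + 46.1 = 37.3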